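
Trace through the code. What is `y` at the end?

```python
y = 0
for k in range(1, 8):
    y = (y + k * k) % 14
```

Let's trace through this code step by step.

Initialize: y = 0
Entering loop: for k in range(1, 8):

After execution: y = 0
0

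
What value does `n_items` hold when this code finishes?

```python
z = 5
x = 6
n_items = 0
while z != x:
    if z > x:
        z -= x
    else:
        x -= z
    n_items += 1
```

Let's trace through this code step by step.

Initialize: z = 5
Initialize: x = 6
Initialize: n_items = 0
Entering loop: while z != x:

After execution: n_items = 5
5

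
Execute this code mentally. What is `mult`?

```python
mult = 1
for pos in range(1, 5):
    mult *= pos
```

Let's trace through this code step by step.

Initialize: mult = 1
Entering loop: for pos in range(1, 5):

After execution: mult = 24
24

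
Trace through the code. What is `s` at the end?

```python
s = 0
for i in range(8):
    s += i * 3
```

Let's trace through this code step by step.

Initialize: s = 0
Entering loop: for i in range(8):

After execution: s = 84
84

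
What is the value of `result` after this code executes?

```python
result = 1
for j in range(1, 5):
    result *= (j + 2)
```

Let's trace through this code step by step.

Initialize: result = 1
Entering loop: for j in range(1, 5):

After execution: result = 360
360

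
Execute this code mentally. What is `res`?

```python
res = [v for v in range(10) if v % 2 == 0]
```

Let's trace through this code step by step.

Initialize: res = [v for v in range(10) if v % 2 == 0]

After execution: res = [0, 2, 4, 6, 8]
[0, 2, 4, 6, 8]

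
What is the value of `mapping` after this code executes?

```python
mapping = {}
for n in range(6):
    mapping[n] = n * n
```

Let's trace through this code step by step.

Initialize: mapping = {}
Entering loop: for n in range(6):

After execution: mapping = {0: 0, 1: 1, 2: 4, 3: 9, 4: 16, 5: 25}
{0: 0, 1: 1, 2: 4, 3: 9, 4: 16, 5: 25}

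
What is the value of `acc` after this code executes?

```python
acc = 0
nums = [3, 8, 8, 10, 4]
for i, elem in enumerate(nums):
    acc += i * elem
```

Let's trace through this code step by step.

Initialize: acc = 0
Initialize: nums = [3, 8, 8, 10, 4]
Entering loop: for i, elem in enumerate(nums):

After execution: acc = 70
70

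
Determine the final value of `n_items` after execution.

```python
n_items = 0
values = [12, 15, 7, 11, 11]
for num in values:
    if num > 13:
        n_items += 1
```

Let's trace through this code step by step.

Initialize: n_items = 0
Initialize: values = [12, 15, 7, 11, 11]
Entering loop: for num in values:

After execution: n_items = 1
1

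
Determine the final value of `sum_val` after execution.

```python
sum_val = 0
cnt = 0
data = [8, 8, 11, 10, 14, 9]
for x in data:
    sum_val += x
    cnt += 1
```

Let's trace through this code step by step.

Initialize: sum_val = 0
Initialize: cnt = 0
Initialize: data = [8, 8, 11, 10, 14, 9]
Entering loop: for x in data:

After execution: sum_val = 60
60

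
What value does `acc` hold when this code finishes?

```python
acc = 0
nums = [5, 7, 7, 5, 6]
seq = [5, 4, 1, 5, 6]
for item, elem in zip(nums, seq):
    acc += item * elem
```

Let's trace through this code step by step.

Initialize: acc = 0
Initialize: nums = [5, 7, 7, 5, 6]
Initialize: seq = [5, 4, 1, 5, 6]
Entering loop: for item, elem in zip(nums, seq):

After execution: acc = 121
121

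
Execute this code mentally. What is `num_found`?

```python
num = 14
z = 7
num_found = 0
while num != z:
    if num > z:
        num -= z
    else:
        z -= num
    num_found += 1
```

Let's trace through this code step by step.

Initialize: num = 14
Initialize: z = 7
Initialize: num_found = 0
Entering loop: while num != z:

After execution: num_found = 1
1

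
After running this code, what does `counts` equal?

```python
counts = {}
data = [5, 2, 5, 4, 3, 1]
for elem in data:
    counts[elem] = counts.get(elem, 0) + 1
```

Let's trace through this code step by step.

Initialize: counts = {}
Initialize: data = [5, 2, 5, 4, 3, 1]
Entering loop: for elem in data:

After execution: counts = {5: 2, 2: 1, 4: 1, 3: 1, 1: 1}
{5: 2, 2: 1, 4: 1, 3: 1, 1: 1}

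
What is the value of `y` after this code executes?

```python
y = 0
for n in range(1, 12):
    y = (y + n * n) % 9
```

Let's trace through this code step by step.

Initialize: y = 0
Entering loop: for n in range(1, 12):

After execution: y = 2
2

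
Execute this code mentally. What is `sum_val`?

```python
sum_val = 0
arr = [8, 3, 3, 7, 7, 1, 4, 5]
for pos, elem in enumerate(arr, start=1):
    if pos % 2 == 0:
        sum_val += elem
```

Let's trace through this code step by step.

Initialize: sum_val = 0
Initialize: arr = [8, 3, 3, 7, 7, 1, 4, 5]
Entering loop: for pos, elem in enumerate(arr, start=1):

After execution: sum_val = 16
16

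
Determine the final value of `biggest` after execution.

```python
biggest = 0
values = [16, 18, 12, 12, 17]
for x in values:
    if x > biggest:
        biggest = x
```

Let's trace through this code step by step.

Initialize: biggest = 0
Initialize: values = [16, 18, 12, 12, 17]
Entering loop: for x in values:

After execution: biggest = 18
18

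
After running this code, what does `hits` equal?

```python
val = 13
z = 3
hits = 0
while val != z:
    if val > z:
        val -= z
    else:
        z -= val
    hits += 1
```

Let's trace through this code step by step.

Initialize: val = 13
Initialize: z = 3
Initialize: hits = 0
Entering loop: while val != z:

After execution: hits = 6
6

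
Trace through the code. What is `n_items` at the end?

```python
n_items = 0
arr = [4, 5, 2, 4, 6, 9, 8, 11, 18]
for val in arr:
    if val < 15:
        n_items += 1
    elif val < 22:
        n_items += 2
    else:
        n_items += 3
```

Let's trace through this code step by step.

Initialize: n_items = 0
Initialize: arr = [4, 5, 2, 4, 6, 9, 8, 11, 18]
Entering loop: for val in arr:

After execution: n_items = 10
10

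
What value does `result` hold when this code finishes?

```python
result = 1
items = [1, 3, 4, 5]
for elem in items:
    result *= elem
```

Let's trace through this code step by step.

Initialize: result = 1
Initialize: items = [1, 3, 4, 5]
Entering loop: for elem in items:

After execution: result = 60
60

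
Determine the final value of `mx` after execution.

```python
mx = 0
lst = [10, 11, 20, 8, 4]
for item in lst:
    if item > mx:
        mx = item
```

Let's trace through this code step by step.

Initialize: mx = 0
Initialize: lst = [10, 11, 20, 8, 4]
Entering loop: for item in lst:

After execution: mx = 20
20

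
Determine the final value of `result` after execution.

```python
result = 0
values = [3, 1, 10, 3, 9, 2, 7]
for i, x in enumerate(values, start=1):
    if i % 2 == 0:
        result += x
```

Let's trace through this code step by step.

Initialize: result = 0
Initialize: values = [3, 1, 10, 3, 9, 2, 7]
Entering loop: for i, x in enumerate(values, start=1):

After execution: result = 6
6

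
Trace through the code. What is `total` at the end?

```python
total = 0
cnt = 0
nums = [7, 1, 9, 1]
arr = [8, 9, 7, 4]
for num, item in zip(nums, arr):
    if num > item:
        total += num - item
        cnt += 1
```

Let's trace through this code step by step.

Initialize: total = 0
Initialize: cnt = 0
Initialize: nums = [7, 1, 9, 1]
Initialize: arr = [8, 9, 7, 4]
Entering loop: for num, item in zip(nums, arr):

After execution: total = 2
2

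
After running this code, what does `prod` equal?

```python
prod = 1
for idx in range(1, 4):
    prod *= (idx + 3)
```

Let's trace through this code step by step.

Initialize: prod = 1
Entering loop: for idx in range(1, 4):

After execution: prod = 120
120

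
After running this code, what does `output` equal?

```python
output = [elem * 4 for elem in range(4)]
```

Let's trace through this code step by step.

Initialize: output = [elem * 4 for elem in range(4)]

After execution: output = [0, 4, 8, 12]
[0, 4, 8, 12]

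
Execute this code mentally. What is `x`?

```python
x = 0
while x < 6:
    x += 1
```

Let's trace through this code step by step.

Initialize: x = 0
Entering loop: while x < 6:

After execution: x = 6
6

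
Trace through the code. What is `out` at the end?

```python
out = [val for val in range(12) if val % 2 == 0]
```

Let's trace through this code step by step.

Initialize: out = [val for val in range(12) if val % 2 == 0]

After execution: out = [0, 2, 4, 6, 8, 10]
[0, 2, 4, 6, 8, 10]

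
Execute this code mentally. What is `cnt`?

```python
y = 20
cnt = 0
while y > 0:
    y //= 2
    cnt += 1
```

Let's trace through this code step by step.

Initialize: y = 20
Initialize: cnt = 0
Entering loop: while y > 0:

After execution: cnt = 5
5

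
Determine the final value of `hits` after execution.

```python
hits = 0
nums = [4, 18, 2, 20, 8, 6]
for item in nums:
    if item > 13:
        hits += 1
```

Let's trace through this code step by step.

Initialize: hits = 0
Initialize: nums = [4, 18, 2, 20, 8, 6]
Entering loop: for item in nums:

After execution: hits = 2
2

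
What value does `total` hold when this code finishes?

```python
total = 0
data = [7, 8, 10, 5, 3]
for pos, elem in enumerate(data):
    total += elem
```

Let's trace through this code step by step.

Initialize: total = 0
Initialize: data = [7, 8, 10, 5, 3]
Entering loop: for pos, elem in enumerate(data):

After execution: total = 33
33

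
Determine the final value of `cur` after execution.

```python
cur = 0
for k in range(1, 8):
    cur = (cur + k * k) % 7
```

Let's trace through this code step by step.

Initialize: cur = 0
Entering loop: for k in range(1, 8):

After execution: cur = 0
0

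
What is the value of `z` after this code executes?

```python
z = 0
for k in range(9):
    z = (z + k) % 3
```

Let's trace through this code step by step.

Initialize: z = 0
Entering loop: for k in range(9):

After execution: z = 0
0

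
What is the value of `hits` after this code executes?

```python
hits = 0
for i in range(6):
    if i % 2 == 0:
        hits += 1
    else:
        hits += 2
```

Let's trace through this code step by step.

Initialize: hits = 0
Entering loop: for i in range(6):

After execution: hits = 9
9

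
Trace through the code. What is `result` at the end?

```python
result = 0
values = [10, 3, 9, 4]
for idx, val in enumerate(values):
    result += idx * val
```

Let's trace through this code step by step.

Initialize: result = 0
Initialize: values = [10, 3, 9, 4]
Entering loop: for idx, val in enumerate(values):

After execution: result = 33
33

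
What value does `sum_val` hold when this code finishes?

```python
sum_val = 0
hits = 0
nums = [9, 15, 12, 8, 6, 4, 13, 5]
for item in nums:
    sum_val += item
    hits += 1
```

Let's trace through this code step by step.

Initialize: sum_val = 0
Initialize: hits = 0
Initialize: nums = [9, 15, 12, 8, 6, 4, 13, 5]
Entering loop: for item in nums:

After execution: sum_val = 72
72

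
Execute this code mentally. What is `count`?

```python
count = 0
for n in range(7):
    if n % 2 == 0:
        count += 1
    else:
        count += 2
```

Let's trace through this code step by step.

Initialize: count = 0
Entering loop: for n in range(7):

After execution: count = 10
10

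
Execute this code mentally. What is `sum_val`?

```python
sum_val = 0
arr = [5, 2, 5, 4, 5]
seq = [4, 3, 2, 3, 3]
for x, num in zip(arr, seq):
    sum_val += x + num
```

Let's trace through this code step by step.

Initialize: sum_val = 0
Initialize: arr = [5, 2, 5, 4, 5]
Initialize: seq = [4, 3, 2, 3, 3]
Entering loop: for x, num in zip(arr, seq):

After execution: sum_val = 36
36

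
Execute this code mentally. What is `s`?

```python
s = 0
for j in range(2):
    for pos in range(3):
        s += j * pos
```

Let's trace through this code step by step.

Initialize: s = 0
Entering loop: for j in range(2):

After execution: s = 3
3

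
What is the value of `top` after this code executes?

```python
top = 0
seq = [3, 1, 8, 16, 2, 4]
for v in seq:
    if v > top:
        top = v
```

Let's trace through this code step by step.

Initialize: top = 0
Initialize: seq = [3, 1, 8, 16, 2, 4]
Entering loop: for v in seq:

After execution: top = 16
16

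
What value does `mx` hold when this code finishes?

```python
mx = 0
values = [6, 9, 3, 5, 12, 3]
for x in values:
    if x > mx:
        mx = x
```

Let's trace through this code step by step.

Initialize: mx = 0
Initialize: values = [6, 9, 3, 5, 12, 3]
Entering loop: for x in values:

After execution: mx = 12
12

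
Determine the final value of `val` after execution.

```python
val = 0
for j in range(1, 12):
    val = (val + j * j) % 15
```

Let's trace through this code step by step.

Initialize: val = 0
Entering loop: for j in range(1, 12):

After execution: val = 11
11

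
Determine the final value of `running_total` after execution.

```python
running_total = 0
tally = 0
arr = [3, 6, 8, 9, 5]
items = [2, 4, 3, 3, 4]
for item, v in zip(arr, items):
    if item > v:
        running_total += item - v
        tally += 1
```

Let's trace through this code step by step.

Initialize: running_total = 0
Initialize: tally = 0
Initialize: arr = [3, 6, 8, 9, 5]
Initialize: items = [2, 4, 3, 3, 4]
Entering loop: for item, v in zip(arr, items):

After execution: running_total = 15
15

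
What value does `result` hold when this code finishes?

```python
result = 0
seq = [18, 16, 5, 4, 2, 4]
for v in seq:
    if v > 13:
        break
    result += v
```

Let's trace through this code step by step.

Initialize: result = 0
Initialize: seq = [18, 16, 5, 4, 2, 4]
Entering loop: for v in seq:

After execution: result = 0
0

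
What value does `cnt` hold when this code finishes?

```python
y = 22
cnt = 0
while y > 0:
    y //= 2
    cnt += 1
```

Let's trace through this code step by step.

Initialize: y = 22
Initialize: cnt = 0
Entering loop: while y > 0:

After execution: cnt = 5
5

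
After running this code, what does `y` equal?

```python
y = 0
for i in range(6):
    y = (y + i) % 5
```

Let's trace through this code step by step.

Initialize: y = 0
Entering loop: for i in range(6):

After execution: y = 0
0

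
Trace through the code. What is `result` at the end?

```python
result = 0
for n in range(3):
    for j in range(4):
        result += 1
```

Let's trace through this code step by step.

Initialize: result = 0
Entering loop: for n in range(3):

After execution: result = 12
12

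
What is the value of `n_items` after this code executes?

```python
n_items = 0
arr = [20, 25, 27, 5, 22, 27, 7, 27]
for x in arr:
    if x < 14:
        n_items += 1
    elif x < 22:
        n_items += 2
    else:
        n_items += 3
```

Let's trace through this code step by step.

Initialize: n_items = 0
Initialize: arr = [20, 25, 27, 5, 22, 27, 7, 27]
Entering loop: for x in arr:

After execution: n_items = 19
19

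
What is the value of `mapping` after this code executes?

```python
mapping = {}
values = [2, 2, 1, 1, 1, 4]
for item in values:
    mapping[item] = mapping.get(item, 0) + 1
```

Let's trace through this code step by step.

Initialize: mapping = {}
Initialize: values = [2, 2, 1, 1, 1, 4]
Entering loop: for item in values:

After execution: mapping = {2: 2, 1: 3, 4: 1}
{2: 2, 1: 3, 4: 1}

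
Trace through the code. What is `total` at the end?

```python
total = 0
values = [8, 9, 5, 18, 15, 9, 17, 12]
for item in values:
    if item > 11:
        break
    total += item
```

Let's trace through this code step by step.

Initialize: total = 0
Initialize: values = [8, 9, 5, 18, 15, 9, 17, 12]
Entering loop: for item in values:

After execution: total = 22
22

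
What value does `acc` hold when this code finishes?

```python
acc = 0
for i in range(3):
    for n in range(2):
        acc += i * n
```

Let's trace through this code step by step.

Initialize: acc = 0
Entering loop: for i in range(3):

After execution: acc = 3
3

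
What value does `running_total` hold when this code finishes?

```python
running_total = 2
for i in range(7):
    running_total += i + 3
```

Let's trace through this code step by step.

Initialize: running_total = 2
Entering loop: for i in range(7):

After execution: running_total = 44
44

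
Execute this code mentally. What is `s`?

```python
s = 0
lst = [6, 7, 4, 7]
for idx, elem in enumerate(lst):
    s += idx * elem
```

Let's trace through this code step by step.

Initialize: s = 0
Initialize: lst = [6, 7, 4, 7]
Entering loop: for idx, elem in enumerate(lst):

After execution: s = 36
36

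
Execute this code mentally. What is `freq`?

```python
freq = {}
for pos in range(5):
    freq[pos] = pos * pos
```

Let's trace through this code step by step.

Initialize: freq = {}
Entering loop: for pos in range(5):

After execution: freq = {0: 0, 1: 1, 2: 4, 3: 9, 4: 16}
{0: 0, 1: 1, 2: 4, 3: 9, 4: 16}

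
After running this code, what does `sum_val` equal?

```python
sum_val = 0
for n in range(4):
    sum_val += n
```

Let's trace through this code step by step.

Initialize: sum_val = 0
Entering loop: for n in range(4):

After execution: sum_val = 6
6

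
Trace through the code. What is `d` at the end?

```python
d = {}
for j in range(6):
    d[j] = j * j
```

Let's trace through this code step by step.

Initialize: d = {}
Entering loop: for j in range(6):

After execution: d = {0: 0, 1: 1, 2: 4, 3: 9, 4: 16, 5: 25}
{0: 0, 1: 1, 2: 4, 3: 9, 4: 16, 5: 25}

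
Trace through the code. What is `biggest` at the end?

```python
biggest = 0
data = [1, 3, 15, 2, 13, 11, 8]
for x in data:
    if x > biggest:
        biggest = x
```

Let's trace through this code step by step.

Initialize: biggest = 0
Initialize: data = [1, 3, 15, 2, 13, 11, 8]
Entering loop: for x in data:

After execution: biggest = 15
15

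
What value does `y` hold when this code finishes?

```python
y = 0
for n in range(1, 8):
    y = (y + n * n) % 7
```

Let's trace through this code step by step.

Initialize: y = 0
Entering loop: for n in range(1, 8):

After execution: y = 0
0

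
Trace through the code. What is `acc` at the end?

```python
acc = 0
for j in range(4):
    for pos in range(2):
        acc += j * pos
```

Let's trace through this code step by step.

Initialize: acc = 0
Entering loop: for j in range(4):

After execution: acc = 6
6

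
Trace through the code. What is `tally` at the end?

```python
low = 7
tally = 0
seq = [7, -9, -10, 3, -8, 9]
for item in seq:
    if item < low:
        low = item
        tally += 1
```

Let's trace through this code step by step.

Initialize: low = 7
Initialize: tally = 0
Initialize: seq = [7, -9, -10, 3, -8, 9]
Entering loop: for item in seq:

After execution: tally = 2
2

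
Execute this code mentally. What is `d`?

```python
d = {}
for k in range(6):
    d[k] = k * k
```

Let's trace through this code step by step.

Initialize: d = {}
Entering loop: for k in range(6):

After execution: d = {0: 0, 1: 1, 2: 4, 3: 9, 4: 16, 5: 25}
{0: 0, 1: 1, 2: 4, 3: 9, 4: 16, 5: 25}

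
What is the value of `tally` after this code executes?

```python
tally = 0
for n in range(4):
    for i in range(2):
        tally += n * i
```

Let's trace through this code step by step.

Initialize: tally = 0
Entering loop: for n in range(4):

After execution: tally = 6
6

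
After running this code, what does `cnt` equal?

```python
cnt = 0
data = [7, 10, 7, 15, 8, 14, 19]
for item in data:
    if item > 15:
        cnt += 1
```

Let's trace through this code step by step.

Initialize: cnt = 0
Initialize: data = [7, 10, 7, 15, 8, 14, 19]
Entering loop: for item in data:

After execution: cnt = 1
1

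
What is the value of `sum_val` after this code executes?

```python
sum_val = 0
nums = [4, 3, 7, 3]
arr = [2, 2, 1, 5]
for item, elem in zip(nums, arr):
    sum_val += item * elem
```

Let's trace through this code step by step.

Initialize: sum_val = 0
Initialize: nums = [4, 3, 7, 3]
Initialize: arr = [2, 2, 1, 5]
Entering loop: for item, elem in zip(nums, arr):

After execution: sum_val = 36
36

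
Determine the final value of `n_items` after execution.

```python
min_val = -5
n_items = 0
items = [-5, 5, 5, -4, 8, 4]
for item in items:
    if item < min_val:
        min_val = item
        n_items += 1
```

Let's trace through this code step by step.

Initialize: min_val = -5
Initialize: n_items = 0
Initialize: items = [-5, 5, 5, -4, 8, 4]
Entering loop: for item in items:

After execution: n_items = 0
0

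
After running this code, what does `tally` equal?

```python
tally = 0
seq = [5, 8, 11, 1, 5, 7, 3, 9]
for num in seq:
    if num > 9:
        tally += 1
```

Let's trace through this code step by step.

Initialize: tally = 0
Initialize: seq = [5, 8, 11, 1, 5, 7, 3, 9]
Entering loop: for num in seq:

After execution: tally = 1
1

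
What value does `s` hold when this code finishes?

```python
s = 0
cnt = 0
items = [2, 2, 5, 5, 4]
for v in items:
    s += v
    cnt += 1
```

Let's trace through this code step by step.

Initialize: s = 0
Initialize: cnt = 0
Initialize: items = [2, 2, 5, 5, 4]
Entering loop: for v in items:

After execution: s = 18
18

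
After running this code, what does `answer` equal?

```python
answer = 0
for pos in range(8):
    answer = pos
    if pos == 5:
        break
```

Let's trace through this code step by step.

Initialize: answer = 0
Entering loop: for pos in range(8):

After execution: answer = 5
5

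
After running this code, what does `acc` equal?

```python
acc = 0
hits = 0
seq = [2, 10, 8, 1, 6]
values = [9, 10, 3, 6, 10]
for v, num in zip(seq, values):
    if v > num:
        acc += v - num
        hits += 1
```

Let's trace through this code step by step.

Initialize: acc = 0
Initialize: hits = 0
Initialize: seq = [2, 10, 8, 1, 6]
Initialize: values = [9, 10, 3, 6, 10]
Entering loop: for v, num in zip(seq, values):

After execution: acc = 5
5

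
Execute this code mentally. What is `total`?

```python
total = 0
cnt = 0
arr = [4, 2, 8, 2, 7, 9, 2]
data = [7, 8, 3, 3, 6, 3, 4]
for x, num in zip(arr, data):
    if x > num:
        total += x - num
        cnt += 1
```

Let's trace through this code step by step.

Initialize: total = 0
Initialize: cnt = 0
Initialize: arr = [4, 2, 8, 2, 7, 9, 2]
Initialize: data = [7, 8, 3, 3, 6, 3, 4]
Entering loop: for x, num in zip(arr, data):

After execution: total = 12
12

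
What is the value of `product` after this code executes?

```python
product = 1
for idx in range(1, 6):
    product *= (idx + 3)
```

Let's trace through this code step by step.

Initialize: product = 1
Entering loop: for idx in range(1, 6):

After execution: product = 6720
6720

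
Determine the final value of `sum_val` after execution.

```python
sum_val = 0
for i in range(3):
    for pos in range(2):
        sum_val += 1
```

Let's trace through this code step by step.

Initialize: sum_val = 0
Entering loop: for i in range(3):

After execution: sum_val = 6
6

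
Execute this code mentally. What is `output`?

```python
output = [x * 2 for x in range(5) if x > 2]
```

Let's trace through this code step by step.

Initialize: output = [x * 2 for x in range(5) if x > 2]

After execution: output = [6, 8]
[6, 8]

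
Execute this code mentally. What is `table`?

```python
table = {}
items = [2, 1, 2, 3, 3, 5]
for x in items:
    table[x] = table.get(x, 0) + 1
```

Let's trace through this code step by step.

Initialize: table = {}
Initialize: items = [2, 1, 2, 3, 3, 5]
Entering loop: for x in items:

After execution: table = {2: 2, 1: 1, 3: 2, 5: 1}
{2: 2, 1: 1, 3: 2, 5: 1}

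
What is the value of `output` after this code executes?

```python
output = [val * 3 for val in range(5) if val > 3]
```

Let's trace through this code step by step.

Initialize: output = [val * 3 for val in range(5) if val > 3]

After execution: output = [12]
[12]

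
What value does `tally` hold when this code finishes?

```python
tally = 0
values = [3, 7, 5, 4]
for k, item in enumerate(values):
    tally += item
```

Let's trace through this code step by step.

Initialize: tally = 0
Initialize: values = [3, 7, 5, 4]
Entering loop: for k, item in enumerate(values):

After execution: tally = 19
19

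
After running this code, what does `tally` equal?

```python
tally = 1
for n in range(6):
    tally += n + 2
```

Let's trace through this code step by step.

Initialize: tally = 1
Entering loop: for n in range(6):

After execution: tally = 28
28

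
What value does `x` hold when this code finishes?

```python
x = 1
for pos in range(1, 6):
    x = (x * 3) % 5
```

Let's trace through this code step by step.

Initialize: x = 1
Entering loop: for pos in range(1, 6):

After execution: x = 3
3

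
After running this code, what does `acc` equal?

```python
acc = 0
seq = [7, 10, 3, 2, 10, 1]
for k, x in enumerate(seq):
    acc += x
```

Let's trace through this code step by step.

Initialize: acc = 0
Initialize: seq = [7, 10, 3, 2, 10, 1]
Entering loop: for k, x in enumerate(seq):

After execution: acc = 33
33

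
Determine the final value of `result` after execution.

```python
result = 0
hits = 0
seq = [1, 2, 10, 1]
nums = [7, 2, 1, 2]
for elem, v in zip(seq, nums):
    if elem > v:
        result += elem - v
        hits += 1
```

Let's trace through this code step by step.

Initialize: result = 0
Initialize: hits = 0
Initialize: seq = [1, 2, 10, 1]
Initialize: nums = [7, 2, 1, 2]
Entering loop: for elem, v in zip(seq, nums):

After execution: result = 9
9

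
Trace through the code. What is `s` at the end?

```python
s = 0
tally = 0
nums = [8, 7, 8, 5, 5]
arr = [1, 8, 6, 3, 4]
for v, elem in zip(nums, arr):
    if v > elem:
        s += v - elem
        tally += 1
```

Let's trace through this code step by step.

Initialize: s = 0
Initialize: tally = 0
Initialize: nums = [8, 7, 8, 5, 5]
Initialize: arr = [1, 8, 6, 3, 4]
Entering loop: for v, elem in zip(nums, arr):

After execution: s = 12
12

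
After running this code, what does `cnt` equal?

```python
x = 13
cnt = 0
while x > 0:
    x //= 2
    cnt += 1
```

Let's trace through this code step by step.

Initialize: x = 13
Initialize: cnt = 0
Entering loop: while x > 0:

After execution: cnt = 4
4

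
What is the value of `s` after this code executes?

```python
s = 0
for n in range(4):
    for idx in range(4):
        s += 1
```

Let's trace through this code step by step.

Initialize: s = 0
Entering loop: for n in range(4):

After execution: s = 16
16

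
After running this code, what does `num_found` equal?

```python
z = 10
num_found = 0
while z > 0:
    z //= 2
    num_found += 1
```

Let's trace through this code step by step.

Initialize: z = 10
Initialize: num_found = 0
Entering loop: while z > 0:

After execution: num_found = 4
4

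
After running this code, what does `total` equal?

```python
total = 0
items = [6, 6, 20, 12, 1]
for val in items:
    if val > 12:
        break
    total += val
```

Let's trace through this code step by step.

Initialize: total = 0
Initialize: items = [6, 6, 20, 12, 1]
Entering loop: for val in items:

After execution: total = 12
12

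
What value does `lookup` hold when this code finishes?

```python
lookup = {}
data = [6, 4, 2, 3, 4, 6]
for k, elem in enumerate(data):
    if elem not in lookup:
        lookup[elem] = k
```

Let's trace through this code step by step.

Initialize: lookup = {}
Initialize: data = [6, 4, 2, 3, 4, 6]
Entering loop: for k, elem in enumerate(data):

After execution: lookup = {6: 0, 4: 1, 2: 2, 3: 3}
{6: 0, 4: 1, 2: 2, 3: 3}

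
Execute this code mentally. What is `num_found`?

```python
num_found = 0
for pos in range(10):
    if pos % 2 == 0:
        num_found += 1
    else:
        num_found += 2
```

Let's trace through this code step by step.

Initialize: num_found = 0
Entering loop: for pos in range(10):

After execution: num_found = 15
15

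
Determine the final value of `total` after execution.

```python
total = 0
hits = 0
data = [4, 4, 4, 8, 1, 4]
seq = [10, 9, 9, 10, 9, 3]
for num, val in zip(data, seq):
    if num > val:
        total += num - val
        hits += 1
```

Let's trace through this code step by step.

Initialize: total = 0
Initialize: hits = 0
Initialize: data = [4, 4, 4, 8, 1, 4]
Initialize: seq = [10, 9, 9, 10, 9, 3]
Entering loop: for num, val in zip(data, seq):

After execution: total = 1
1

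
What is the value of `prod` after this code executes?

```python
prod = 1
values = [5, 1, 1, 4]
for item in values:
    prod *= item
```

Let's trace through this code step by step.

Initialize: prod = 1
Initialize: values = [5, 1, 1, 4]
Entering loop: for item in values:

After execution: prod = 20
20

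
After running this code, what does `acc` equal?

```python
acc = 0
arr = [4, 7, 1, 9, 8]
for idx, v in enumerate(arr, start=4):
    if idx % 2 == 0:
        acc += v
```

Let's trace through this code step by step.

Initialize: acc = 0
Initialize: arr = [4, 7, 1, 9, 8]
Entering loop: for idx, v in enumerate(arr, start=4):

After execution: acc = 13
13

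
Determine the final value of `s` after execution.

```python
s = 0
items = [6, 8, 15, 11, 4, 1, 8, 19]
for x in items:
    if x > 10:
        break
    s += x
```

Let's trace through this code step by step.

Initialize: s = 0
Initialize: items = [6, 8, 15, 11, 4, 1, 8, 19]
Entering loop: for x in items:

After execution: s = 14
14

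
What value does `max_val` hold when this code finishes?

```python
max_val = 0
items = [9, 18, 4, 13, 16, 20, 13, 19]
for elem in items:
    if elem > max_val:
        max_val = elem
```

Let's trace through this code step by step.

Initialize: max_val = 0
Initialize: items = [9, 18, 4, 13, 16, 20, 13, 19]
Entering loop: for elem in items:

After execution: max_val = 20
20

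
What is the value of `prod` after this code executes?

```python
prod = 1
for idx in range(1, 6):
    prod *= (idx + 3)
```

Let's trace through this code step by step.

Initialize: prod = 1
Entering loop: for idx in range(1, 6):

After execution: prod = 6720
6720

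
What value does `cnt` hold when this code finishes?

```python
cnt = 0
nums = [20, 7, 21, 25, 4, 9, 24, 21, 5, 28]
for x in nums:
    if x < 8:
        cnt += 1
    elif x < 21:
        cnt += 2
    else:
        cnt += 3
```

Let's trace through this code step by step.

Initialize: cnt = 0
Initialize: nums = [20, 7, 21, 25, 4, 9, 24, 21, 5, 28]
Entering loop: for x in nums:

After execution: cnt = 22
22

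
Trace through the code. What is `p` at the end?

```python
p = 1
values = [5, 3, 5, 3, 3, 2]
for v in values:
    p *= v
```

Let's trace through this code step by step.

Initialize: p = 1
Initialize: values = [5, 3, 5, 3, 3, 2]
Entering loop: for v in values:

After execution: p = 1350
1350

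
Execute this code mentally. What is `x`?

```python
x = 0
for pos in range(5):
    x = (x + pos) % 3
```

Let's trace through this code step by step.

Initialize: x = 0
Entering loop: for pos in range(5):

After execution: x = 1
1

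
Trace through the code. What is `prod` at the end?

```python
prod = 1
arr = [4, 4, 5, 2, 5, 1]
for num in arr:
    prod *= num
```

Let's trace through this code step by step.

Initialize: prod = 1
Initialize: arr = [4, 4, 5, 2, 5, 1]
Entering loop: for num in arr:

After execution: prod = 800
800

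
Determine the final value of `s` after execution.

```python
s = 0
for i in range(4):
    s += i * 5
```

Let's trace through this code step by step.

Initialize: s = 0
Entering loop: for i in range(4):

After execution: s = 30
30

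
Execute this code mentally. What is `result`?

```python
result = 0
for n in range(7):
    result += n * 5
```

Let's trace through this code step by step.

Initialize: result = 0
Entering loop: for n in range(7):

After execution: result = 105
105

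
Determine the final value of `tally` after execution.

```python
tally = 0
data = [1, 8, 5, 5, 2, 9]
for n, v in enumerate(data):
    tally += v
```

Let's trace through this code step by step.

Initialize: tally = 0
Initialize: data = [1, 8, 5, 5, 2, 9]
Entering loop: for n, v in enumerate(data):

After execution: tally = 30
30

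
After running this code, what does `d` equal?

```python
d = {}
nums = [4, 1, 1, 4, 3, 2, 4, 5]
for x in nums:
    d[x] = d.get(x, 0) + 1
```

Let's trace through this code step by step.

Initialize: d = {}
Initialize: nums = [4, 1, 1, 4, 3, 2, 4, 5]
Entering loop: for x in nums:

After execution: d = {4: 3, 1: 2, 3: 1, 2: 1, 5: 1}
{4: 3, 1: 2, 3: 1, 2: 1, 5: 1}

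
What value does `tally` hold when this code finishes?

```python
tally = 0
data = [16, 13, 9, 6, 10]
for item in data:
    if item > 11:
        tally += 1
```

Let's trace through this code step by step.

Initialize: tally = 0
Initialize: data = [16, 13, 9, 6, 10]
Entering loop: for item in data:

After execution: tally = 2
2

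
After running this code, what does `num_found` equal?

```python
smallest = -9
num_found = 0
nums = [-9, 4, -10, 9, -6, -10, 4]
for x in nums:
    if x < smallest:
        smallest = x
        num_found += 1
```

Let's trace through this code step by step.

Initialize: smallest = -9
Initialize: num_found = 0
Initialize: nums = [-9, 4, -10, 9, -6, -10, 4]
Entering loop: for x in nums:

After execution: num_found = 1
1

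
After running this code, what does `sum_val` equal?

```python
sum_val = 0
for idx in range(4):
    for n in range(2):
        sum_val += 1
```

Let's trace through this code step by step.

Initialize: sum_val = 0
Entering loop: for idx in range(4):

After execution: sum_val = 8
8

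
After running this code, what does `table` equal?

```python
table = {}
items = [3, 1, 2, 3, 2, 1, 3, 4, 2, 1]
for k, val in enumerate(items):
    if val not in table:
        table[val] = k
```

Let's trace through this code step by step.

Initialize: table = {}
Initialize: items = [3, 1, 2, 3, 2, 1, 3, 4, 2, 1]
Entering loop: for k, val in enumerate(items):

After execution: table = {3: 0, 1: 1, 2: 2, 4: 7}
{3: 0, 1: 1, 2: 2, 4: 7}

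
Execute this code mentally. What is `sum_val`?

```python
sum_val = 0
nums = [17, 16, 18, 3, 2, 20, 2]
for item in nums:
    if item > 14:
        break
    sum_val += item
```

Let's trace through this code step by step.

Initialize: sum_val = 0
Initialize: nums = [17, 16, 18, 3, 2, 20, 2]
Entering loop: for item in nums:

After execution: sum_val = 0
0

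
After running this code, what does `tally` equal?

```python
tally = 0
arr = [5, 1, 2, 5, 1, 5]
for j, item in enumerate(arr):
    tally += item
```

Let's trace through this code step by step.

Initialize: tally = 0
Initialize: arr = [5, 1, 2, 5, 1, 5]
Entering loop: for j, item in enumerate(arr):

After execution: tally = 19
19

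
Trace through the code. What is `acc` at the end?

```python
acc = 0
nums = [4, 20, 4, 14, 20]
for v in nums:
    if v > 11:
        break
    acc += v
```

Let's trace through this code step by step.

Initialize: acc = 0
Initialize: nums = [4, 20, 4, 14, 20]
Entering loop: for v in nums:

After execution: acc = 4
4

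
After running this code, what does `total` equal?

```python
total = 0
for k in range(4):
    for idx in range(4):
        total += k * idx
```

Let's trace through this code step by step.

Initialize: total = 0
Entering loop: for k in range(4):

After execution: total = 36
36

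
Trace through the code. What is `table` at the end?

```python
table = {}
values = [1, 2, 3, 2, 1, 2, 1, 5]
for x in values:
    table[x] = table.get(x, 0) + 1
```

Let's trace through this code step by step.

Initialize: table = {}
Initialize: values = [1, 2, 3, 2, 1, 2, 1, 5]
Entering loop: for x in values:

After execution: table = {1: 3, 2: 3, 3: 1, 5: 1}
{1: 3, 2: 3, 3: 1, 5: 1}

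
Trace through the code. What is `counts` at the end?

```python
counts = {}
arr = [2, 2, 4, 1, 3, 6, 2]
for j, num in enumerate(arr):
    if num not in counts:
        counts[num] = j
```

Let's trace through this code step by step.

Initialize: counts = {}
Initialize: arr = [2, 2, 4, 1, 3, 6, 2]
Entering loop: for j, num in enumerate(arr):

After execution: counts = {2: 0, 4: 2, 1: 3, 3: 4, 6: 5}
{2: 0, 4: 2, 1: 3, 3: 4, 6: 5}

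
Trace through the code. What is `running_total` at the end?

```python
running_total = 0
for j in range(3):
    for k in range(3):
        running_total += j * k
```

Let's trace through this code step by step.

Initialize: running_total = 0
Entering loop: for j in range(3):

After execution: running_total = 9
9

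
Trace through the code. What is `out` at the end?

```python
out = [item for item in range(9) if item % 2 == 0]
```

Let's trace through this code step by step.

Initialize: out = [item for item in range(9) if item % 2 == 0]

After execution: out = [0, 2, 4, 6, 8]
[0, 2, 4, 6, 8]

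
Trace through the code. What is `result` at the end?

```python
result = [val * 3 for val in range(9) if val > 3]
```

Let's trace through this code step by step.

Initialize: result = [val * 3 for val in range(9) if val > 3]

After execution: result = [12, 15, 18, 21, 24]
[12, 15, 18, 21, 24]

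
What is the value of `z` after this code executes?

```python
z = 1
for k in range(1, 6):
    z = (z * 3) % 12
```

Let's trace through this code step by step.

Initialize: z = 1
Entering loop: for k in range(1, 6):

After execution: z = 3
3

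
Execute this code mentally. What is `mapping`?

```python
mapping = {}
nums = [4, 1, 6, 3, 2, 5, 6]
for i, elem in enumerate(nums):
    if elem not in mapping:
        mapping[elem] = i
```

Let's trace through this code step by step.

Initialize: mapping = {}
Initialize: nums = [4, 1, 6, 3, 2, 5, 6]
Entering loop: for i, elem in enumerate(nums):

After execution: mapping = {4: 0, 1: 1, 6: 2, 3: 3, 2: 4, 5: 5}
{4: 0, 1: 1, 6: 2, 3: 3, 2: 4, 5: 5}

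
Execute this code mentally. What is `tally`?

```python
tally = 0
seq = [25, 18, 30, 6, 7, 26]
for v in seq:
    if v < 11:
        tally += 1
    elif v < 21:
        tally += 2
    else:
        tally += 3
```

Let's trace through this code step by step.

Initialize: tally = 0
Initialize: seq = [25, 18, 30, 6, 7, 26]
Entering loop: for v in seq:

After execution: tally = 13
13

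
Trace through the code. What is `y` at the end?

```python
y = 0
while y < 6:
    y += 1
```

Let's trace through this code step by step.

Initialize: y = 0
Entering loop: while y < 6:

After execution: y = 6
6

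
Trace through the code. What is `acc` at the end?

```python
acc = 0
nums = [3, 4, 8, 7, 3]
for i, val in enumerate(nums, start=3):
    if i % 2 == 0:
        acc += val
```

Let's trace through this code step by step.

Initialize: acc = 0
Initialize: nums = [3, 4, 8, 7, 3]
Entering loop: for i, val in enumerate(nums, start=3):

After execution: acc = 11
11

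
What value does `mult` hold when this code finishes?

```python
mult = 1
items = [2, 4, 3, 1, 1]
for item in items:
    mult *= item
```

Let's trace through this code step by step.

Initialize: mult = 1
Initialize: items = [2, 4, 3, 1, 1]
Entering loop: for item in items:

After execution: mult = 24
24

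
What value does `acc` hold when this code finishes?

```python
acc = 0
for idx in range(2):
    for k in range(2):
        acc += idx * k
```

Let's trace through this code step by step.

Initialize: acc = 0
Entering loop: for idx in range(2):

After execution: acc = 1
1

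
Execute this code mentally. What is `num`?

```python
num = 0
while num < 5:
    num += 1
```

Let's trace through this code step by step.

Initialize: num = 0
Entering loop: while num < 5:

After execution: num = 5
5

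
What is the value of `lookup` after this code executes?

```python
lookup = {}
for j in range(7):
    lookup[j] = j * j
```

Let's trace through this code step by step.

Initialize: lookup = {}
Entering loop: for j in range(7):

After execution: lookup = {0: 0, 1: 1, 2: 4, 3: 9, 4: 16, 5: 25, 6: 36}
{0: 0, 1: 1, 2: 4, 3: 9, 4: 16, 5: 25, 6: 36}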